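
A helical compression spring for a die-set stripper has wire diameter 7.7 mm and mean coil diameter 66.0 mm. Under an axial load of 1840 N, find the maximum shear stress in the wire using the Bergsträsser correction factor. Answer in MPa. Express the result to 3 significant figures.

Spring index C = D/d = 66.0/7.7 = 8.5714
K_B = (4C+2)/(4C−3) = 36.286/31.286 = 1.1598
τ₀ = 8FD/(πd³) = 8·1840·66.0/(π·7.7³) = 971520/1434.2 = 677.38 MPa
τ_max = K·τ₀ = 1.1598 × 677.38 = 785.63 MPa

786 MPa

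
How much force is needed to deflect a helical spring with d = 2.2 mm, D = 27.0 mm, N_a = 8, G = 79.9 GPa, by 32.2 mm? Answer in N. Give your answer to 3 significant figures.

k = Gd⁴/(8D³N_a) = (79.9×10³)(2.2⁴)/(8·27.0³·8) = 1.4858 N/mm
F = k·δ = 1.4858 × 32.2 = 47.843 N

47.8 N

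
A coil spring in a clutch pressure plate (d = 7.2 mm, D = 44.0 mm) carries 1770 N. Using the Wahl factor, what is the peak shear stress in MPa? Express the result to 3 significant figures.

Spring index C = D/d = 44.0/7.2 = 6.1111
K_W = (4C−1)/(4C−4) + 0.615/C = 23.444/20.444 + 0.1006 = 1.2474
τ₀ = 8FD/(πd³) = 8·1770·44.0/(π·7.2³) = 623040/1172.6 = 531.34 MPa
τ_max = K·τ₀ = 1.2474 × 531.34 = 662.77 MPa

663 MPa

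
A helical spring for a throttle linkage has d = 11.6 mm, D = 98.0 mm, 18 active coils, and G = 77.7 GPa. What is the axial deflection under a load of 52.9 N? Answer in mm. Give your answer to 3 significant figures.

5.10 mm

k = Gd⁴/(8D³N_a) = (77.7×10³)(11.6⁴)/(8·98.0³·18) = 10.38 N/mm
δ = F/k = 52.9 / 10.38 = 5.0962 mm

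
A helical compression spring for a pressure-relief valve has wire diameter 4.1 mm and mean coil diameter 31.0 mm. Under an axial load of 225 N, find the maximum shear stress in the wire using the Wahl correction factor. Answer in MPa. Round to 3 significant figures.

308 MPa

Spring index C = D/d = 31.0/4.1 = 7.5610
K_W = (4C−1)/(4C−4) + 0.615/C = 29.244/26.244 + 0.0813 = 1.1957
τ₀ = 8FD/(πd³) = 8·225·31.0/(π·4.1³) = 55800/216.52 = 257.71 MPa
τ_max = K·τ₀ = 1.1957 × 257.71 = 308.13 MPa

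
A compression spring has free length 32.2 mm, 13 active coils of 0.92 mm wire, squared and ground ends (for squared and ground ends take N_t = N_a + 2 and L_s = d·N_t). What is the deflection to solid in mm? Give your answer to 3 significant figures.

N_t = 15; L_s = 0.92·15 = 13.8 mm
δ_solid = L₀ − L_s = 32.2 − 13.8 = 18.4 mm

18.4 mm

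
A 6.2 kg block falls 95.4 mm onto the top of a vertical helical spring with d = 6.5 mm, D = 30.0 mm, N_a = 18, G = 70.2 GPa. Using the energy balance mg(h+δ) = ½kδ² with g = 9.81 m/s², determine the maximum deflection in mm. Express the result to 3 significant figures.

21.0 mm

k = Gd⁴/(8D³N_a) = (70.2×10³)(6.5⁴)/(8·30.0³·18) = 32.23 N/mm
W = mg = 6.2 × 9.81 = 60.822 N
½kδ² − Wδ − Wh = 0 → δ = (W + √(W² + 2kWh))/k
δ = (60.822 + √(3699.3 + 374027))/32.23 = (60.822 + 614.59)/32.23 = 20.956 mm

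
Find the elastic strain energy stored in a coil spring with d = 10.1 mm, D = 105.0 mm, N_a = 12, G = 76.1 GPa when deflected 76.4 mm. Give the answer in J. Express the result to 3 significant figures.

20.8 J

k = Gd⁴/(8D³N_a) = (76.1×10³)(10.1⁴)/(8·105.0³·12) = 7.1258 N/mm
U = ½kδ² = 0.5 × 7.1258 × 76.4² = 20796 N·mm = 20.796 J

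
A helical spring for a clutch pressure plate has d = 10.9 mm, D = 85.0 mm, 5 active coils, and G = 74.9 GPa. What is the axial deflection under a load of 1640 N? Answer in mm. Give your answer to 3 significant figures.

38.1 mm

k = Gd⁴/(8D³N_a) = (74.9×10³)(10.9⁴)/(8·85.0³·5) = 43.04 N/mm
δ = F/k = 1640 / 43.04 = 38.104 mm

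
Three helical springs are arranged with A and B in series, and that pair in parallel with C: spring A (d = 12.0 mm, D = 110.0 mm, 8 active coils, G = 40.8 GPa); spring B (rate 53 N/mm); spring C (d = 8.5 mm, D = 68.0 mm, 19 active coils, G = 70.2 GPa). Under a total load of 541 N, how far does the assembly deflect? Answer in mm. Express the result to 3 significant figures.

k_A = Gd⁴/(8D³N_a) = (40.8×10³)(12.0⁴)/(8·110.0³·8) = 9.9318 N/mm
k_C = Gd⁴/(8D³N_a) = (70.2×10³)(8.5⁴)/(8·68.0³·19) = 7.6673 N/mm
Springs A,B series: k_AB = 1/(1/9.9318+1/53) = 8.3644 N/mm; parallel with C: k_eq = 8.3644+7.6673 = 16.032 N/mm
δ = F/k_eq = 541/16.032 = 33.746 mm

33.7 mm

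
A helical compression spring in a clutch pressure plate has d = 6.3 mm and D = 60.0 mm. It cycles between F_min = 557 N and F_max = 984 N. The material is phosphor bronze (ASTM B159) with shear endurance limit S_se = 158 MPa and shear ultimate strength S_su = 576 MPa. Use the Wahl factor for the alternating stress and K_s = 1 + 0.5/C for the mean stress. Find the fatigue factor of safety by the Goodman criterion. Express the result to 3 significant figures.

C = D/d = 60.0/6.3 = 9.5238; K_W = (4C−1)/(4C−4)+0.615/C = 1.1526; K_s = 1+0.5/C = 1.0525
F_a = (F_max−F_min)/2 = 213.5 N; F_m = (F_max+F_min)/2 = 770.5 N
τ_a = K_W·8F_aD/(πd³) = 1.1526 × 130.46 = 150.36 MPa
τ_m = K_s·8F_mD/(πd³) = 1.0525 × 470.81 = 495.52 MPa
Goodman: 1/n_f = τ_a/S_se + τ_m/S_su = 150.36/158 + 495.52/576 = 0.95165 + 0.86028 = 1.8119
n_f = 1/1.8119 = 0.5519

0.552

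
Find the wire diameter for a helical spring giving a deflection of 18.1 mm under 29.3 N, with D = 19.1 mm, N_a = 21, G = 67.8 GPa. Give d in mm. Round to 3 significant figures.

2.30 mm

Required rate k = F/δ = 29.3/18.1 = 1.6188 N/mm
d = (8D³N_a·k / G)^(1/4) = (8·19.1³·21·1.6188 / (67.8×10³))^0.25
  = (27.949)^0.25 = 2.2993 mm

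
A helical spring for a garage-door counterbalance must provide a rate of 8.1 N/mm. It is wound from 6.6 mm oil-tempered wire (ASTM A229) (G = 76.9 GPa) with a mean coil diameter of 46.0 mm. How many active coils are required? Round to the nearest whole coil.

N_a = Gd⁴/(8D³k) = (76.9×10³ × 6.6⁴)/(8 × 46.0³ × 8.1)
    = 1.45916e+08 / 6.30737e+06 = 23.13 → 23 coils

23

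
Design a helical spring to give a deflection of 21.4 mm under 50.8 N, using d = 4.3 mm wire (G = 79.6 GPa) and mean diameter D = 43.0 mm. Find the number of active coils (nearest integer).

Required rate k = F/δ = 50.8/21.4 = 2.3738 N/mm
N_a = Gd⁴/(8D³k) = (79.6×10³ × 4.3⁴)/(8 × 43.0³ × 2.3738)
    = 2.72137e+07 / 1.50989e+06 = 18.02 → 18 coils

18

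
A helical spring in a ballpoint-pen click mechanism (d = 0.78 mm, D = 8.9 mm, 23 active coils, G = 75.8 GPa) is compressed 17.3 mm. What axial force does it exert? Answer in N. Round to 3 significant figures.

k = Gd⁴/(8D³N_a) = (75.8×10³)(0.78⁴)/(8·8.9³·23) = 0.2163 N/mm
F = k·δ = 0.2163 × 17.3 = 3.742 N

3.74 N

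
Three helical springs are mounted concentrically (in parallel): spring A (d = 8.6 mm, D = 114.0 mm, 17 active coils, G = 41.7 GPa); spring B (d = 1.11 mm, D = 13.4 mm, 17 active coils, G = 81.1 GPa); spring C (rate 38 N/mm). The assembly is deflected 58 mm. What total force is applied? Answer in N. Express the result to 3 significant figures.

k_A = Gd⁴/(8D³N_a) = (41.7×10³)(8.6⁴)/(8·114.0³·17) = 1.1321 N/mm
k_B = Gd⁴/(8D³N_a) = (81.1×10³)(1.11⁴)/(8·13.4³·17) = 0.37624 N/mm
Parallel: k_eq = 1.1321 + 0.37624 + 38 = 39.508 N/mm
F = k_eq·δ = 39.508·58 = 2291.5 N

2290 N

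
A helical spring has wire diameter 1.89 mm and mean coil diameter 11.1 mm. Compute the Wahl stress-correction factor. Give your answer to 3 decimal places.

1.259

C = D/d = 11.1/1.89 = 5.8730
K_W = (4C−1)/(4C−4) + 0.615/C = 22.492/19.492 + 0.1047 = 1.2586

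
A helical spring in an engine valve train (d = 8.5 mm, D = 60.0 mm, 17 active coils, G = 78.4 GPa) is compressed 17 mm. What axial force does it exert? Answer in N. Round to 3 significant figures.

237 N

k = Gd⁴/(8D³N_a) = (78.4×10³)(8.5⁴)/(8·60.0³·17) = 13.932 N/mm
F = k·δ = 13.932 × 17 = 236.84 N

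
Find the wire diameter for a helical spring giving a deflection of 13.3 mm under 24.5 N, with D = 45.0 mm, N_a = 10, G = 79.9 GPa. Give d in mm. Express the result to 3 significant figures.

Required rate k = F/δ = 24.5/13.3 = 1.8421 N/mm
d = (8D³N_a·k / G)^(1/4) = (8·45.0³·10·1.8421 / (79.9×10³))^0.25
  = (168.07)^0.25 = 3.6006 mm

3.60 mm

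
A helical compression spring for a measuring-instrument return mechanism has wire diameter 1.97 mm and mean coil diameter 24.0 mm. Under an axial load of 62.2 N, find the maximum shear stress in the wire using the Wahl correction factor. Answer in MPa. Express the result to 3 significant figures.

556 MPa

Spring index C = D/d = 24.0/1.97 = 12.1827
K_W = (4C−1)/(4C−4) + 0.615/C = 47.731/44.731 + 0.0505 = 1.1175
τ₀ = 8FD/(πd³) = 8·62.2·24.0/(π·1.97³) = 11942.4/24.019 = 497.21 MPa
τ_max = K·τ₀ = 1.1175 × 497.21 = 555.66 MPa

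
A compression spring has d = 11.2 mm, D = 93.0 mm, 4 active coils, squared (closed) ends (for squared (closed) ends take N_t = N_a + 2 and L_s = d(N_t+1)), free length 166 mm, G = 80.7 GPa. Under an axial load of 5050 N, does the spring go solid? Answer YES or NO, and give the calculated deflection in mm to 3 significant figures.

YES, δ = 102 mm

k = Gd⁴/(8D³N_a) = (80.7×10³)(11.2⁴)/(8·93.0³·4) = 49.334 N/mm
N_t = 6; L_s = 11.2·7 = 78.4 mm; δ_solid = L₀ − L_s = 166 − 78.4 = 87.6 mm
δ = F/k = 5050/49.334 = 102.36 mm
δ ≥ δ_solid → spring goes solid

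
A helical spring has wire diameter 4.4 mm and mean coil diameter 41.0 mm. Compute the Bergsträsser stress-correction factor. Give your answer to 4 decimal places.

C = D/d = 41.0/4.4 = 9.3182
K_B = (4C+2)/(4C−3) = 39.273/34.273 = 1.1459

1.1459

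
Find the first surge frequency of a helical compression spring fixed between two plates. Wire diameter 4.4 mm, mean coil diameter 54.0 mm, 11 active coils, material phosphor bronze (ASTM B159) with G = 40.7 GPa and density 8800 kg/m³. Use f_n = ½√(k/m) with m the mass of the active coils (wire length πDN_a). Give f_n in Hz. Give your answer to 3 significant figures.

k = Gd⁴/(8D³N_a) = (40.7×10³)(4.4⁴)/(8·54.0³·11) = 1.1009 N/mm = 1100.9 N/m
Wire length L = πDN_a = π·54.0·11 = 1866.1 mm
m = ρ·(πd²/4)·L = 8800 × 15.205×10⁻⁶ m² × 1.8661 m = 0.2497 kg
f_n = ½√(k/m) = 0.5·√(1100.9/0.2497) = 0.5·√(4408.9) = 33.2 Hz

33.2 Hz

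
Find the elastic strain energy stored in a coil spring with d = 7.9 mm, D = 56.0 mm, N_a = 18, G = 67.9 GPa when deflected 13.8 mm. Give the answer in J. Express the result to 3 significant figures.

k = Gd⁴/(8D³N_a) = (67.9×10³)(7.9⁴)/(8·56.0³·18) = 10.458 N/mm
U = ½kδ² = 0.5 × 10.458 × 13.8² = 995.82 N·mm = 0.99582 J

0.996 J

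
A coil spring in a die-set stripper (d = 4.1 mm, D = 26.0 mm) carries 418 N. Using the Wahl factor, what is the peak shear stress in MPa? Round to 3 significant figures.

497 MPa

Spring index C = D/d = 26.0/4.1 = 6.3415
K_W = (4C−1)/(4C−4) + 0.615/C = 24.366/21.366 + 0.0970 = 1.2374
τ₀ = 8FD/(πd³) = 8·418·26.0/(π·4.1³) = 86944/216.52 = 401.55 MPa
τ_max = K·τ₀ = 1.2374 × 401.55 = 496.87 MPa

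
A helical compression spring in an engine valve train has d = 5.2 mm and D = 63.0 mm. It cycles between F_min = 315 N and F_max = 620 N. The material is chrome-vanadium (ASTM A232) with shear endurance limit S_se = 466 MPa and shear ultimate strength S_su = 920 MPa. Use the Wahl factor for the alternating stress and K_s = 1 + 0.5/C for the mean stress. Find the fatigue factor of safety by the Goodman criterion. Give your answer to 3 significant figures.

0.979

C = D/d = 63.0/5.2 = 12.1154; K_W = (4C−1)/(4C−4)+0.615/C = 1.1182; K_s = 1+0.5/C = 1.0413
F_a = (F_max−F_min)/2 = 152.5 N; F_m = (F_max+F_min)/2 = 467.5 N
τ_a = K_W·8F_aD/(πd³) = 1.1182 × 174 = 194.57 MPa
τ_m = K_s·8F_mD/(πd³) = 1.0413 × 533.4 = 555.41 MPa
Goodman: 1/n_f = τ_a/S_se + τ_m/S_su = 194.57/466 + 555.41/920 = 0.41753 + 0.60371 = 1.0212
n_f = 1/1.0212 = 0.9792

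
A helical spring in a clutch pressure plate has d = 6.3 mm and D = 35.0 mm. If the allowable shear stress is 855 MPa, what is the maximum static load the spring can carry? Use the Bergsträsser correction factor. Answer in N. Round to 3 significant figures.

1900 N

C = D/d = 35.0/6.3 = 5.5556
K_B = (4C+2)/(4C−3) = 24.222/19.222 = 1.2601
τ_max = K·8FD/(πd³) → F_max = τ_allow·πd³/(8DK)
F_max = 855·π·6.3³/(8·35.0·1.2601) = 6.7164e+05/352.83 = 1903.6 N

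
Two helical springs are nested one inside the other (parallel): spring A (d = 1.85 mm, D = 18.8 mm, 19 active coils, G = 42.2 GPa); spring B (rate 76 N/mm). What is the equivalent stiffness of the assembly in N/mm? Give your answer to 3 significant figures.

76.5 N/mm

k_A = Gd⁴/(8D³N_a) = (42.2×10³)(1.85⁴)/(8·18.8³·19) = 0.48942 N/mm
Parallel: k_eq = 0.48942 + 76 = 76.489 N/mm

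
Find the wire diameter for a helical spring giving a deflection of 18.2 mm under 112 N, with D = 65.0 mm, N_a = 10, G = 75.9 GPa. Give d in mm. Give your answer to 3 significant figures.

Required rate k = F/δ = 112/18.2 = 6.1538 N/mm
d = (8D³N_a·k / G)^(1/4) = (8·65.0³·10·6.1538 / (75.9×10³))^0.25
  = (1781.3)^0.25 = 6.4966 mm

6.50 mm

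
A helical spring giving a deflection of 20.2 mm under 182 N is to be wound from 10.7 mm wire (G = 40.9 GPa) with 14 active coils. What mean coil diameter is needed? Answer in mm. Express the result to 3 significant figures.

81.0 mm

Required rate k = F/δ = 182/20.2 = 9.0099 N/mm
D = (Gd⁴/(8N_a·k))^(1/3) = (40.9×10³·10.7⁴/(8·14·9.0099))^(1/3)
  = (531276)^(1/3) = 80.9916 mm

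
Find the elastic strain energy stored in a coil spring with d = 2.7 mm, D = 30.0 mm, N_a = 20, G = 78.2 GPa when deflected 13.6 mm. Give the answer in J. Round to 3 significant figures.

0.0890 J

k = Gd⁴/(8D³N_a) = (78.2×10³)(2.7⁴)/(8·30.0³·20) = 0.96201 N/mm
U = ½kδ² = 0.5 × 0.96201 × 13.6² = 88.966 N·mm = 0.088966 J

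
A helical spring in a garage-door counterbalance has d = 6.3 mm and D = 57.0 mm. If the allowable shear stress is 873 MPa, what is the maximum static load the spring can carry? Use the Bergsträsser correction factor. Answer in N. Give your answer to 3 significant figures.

C = D/d = 57.0/6.3 = 9.0476
K_B = (4C+2)/(4C−3) = 38.190/33.190 = 1.1506
τ_max = K·8FD/(πd³) → F_max = τ_allow·πd³/(8DK)
F_max = 873·π·6.3³/(8·57.0·1.1506) = 6.8578e+05/524.69 = 1307 N

1310 N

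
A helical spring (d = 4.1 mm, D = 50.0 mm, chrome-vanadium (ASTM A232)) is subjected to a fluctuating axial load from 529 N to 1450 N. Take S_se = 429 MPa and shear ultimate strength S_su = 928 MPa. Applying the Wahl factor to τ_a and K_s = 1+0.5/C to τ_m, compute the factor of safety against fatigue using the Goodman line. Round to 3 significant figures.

C = D/d = 50.0/4.1 = 12.1951; K_W = (4C−1)/(4C−4)+0.615/C = 1.1174; K_s = 1+0.5/C = 1.0410
F_a = (F_max−F_min)/2 = 460.5 N; F_m = (F_max+F_min)/2 = 989.5 N
τ_a = K_W·8F_aD/(πd³) = 1.1174 × 850.72 = 950.62 MPa
τ_m = K_s·8F_mD/(πd³) = 1.0410 × 1828 = 1902.9 MPa
Goodman: 1/n_f = τ_a/S_se + τ_m/S_su = 950.62/429 + 1902.9/928 = 2.21589 + 2.05058 = 4.2665
n_f = 1/4.2665 = 0.2344

0.234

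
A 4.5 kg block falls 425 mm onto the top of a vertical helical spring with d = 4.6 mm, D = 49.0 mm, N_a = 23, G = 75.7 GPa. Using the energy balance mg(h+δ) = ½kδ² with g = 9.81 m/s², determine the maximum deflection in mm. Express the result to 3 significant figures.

186 mm

k = Gd⁴/(8D³N_a) = (75.7×10³)(4.6⁴)/(8·49.0³·23) = 1.5657 N/mm
W = mg = 4.5 × 9.81 = 44.145 N
½kδ² − Wδ − Wh = 0 → δ = (W + √(W² + 2kWh))/k
δ = (44.145 + √(1948.8 + 58751.9))/1.5657 = (44.145 + 246.37)/1.5657 = 185.55 mm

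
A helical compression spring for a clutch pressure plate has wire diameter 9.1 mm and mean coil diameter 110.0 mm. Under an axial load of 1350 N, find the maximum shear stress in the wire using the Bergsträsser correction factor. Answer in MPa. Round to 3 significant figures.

Spring index C = D/d = 110.0/9.1 = 12.0879
K_B = (4C+2)/(4C−3) = 50.352/45.352 = 1.1102
τ₀ = 8FD/(πd³) = 8·1350·110.0/(π·9.1³) = 1.188e+06/2367.4 = 501.81 MPa
τ_max = K·τ₀ = 1.1102 × 501.81 = 557.14 MPa

557 MPa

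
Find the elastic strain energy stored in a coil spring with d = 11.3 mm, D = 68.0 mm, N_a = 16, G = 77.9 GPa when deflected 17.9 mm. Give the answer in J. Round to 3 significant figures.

k = Gd⁴/(8D³N_a) = (77.9×10³)(11.3⁴)/(8·68.0³·16) = 31.558 N/mm
U = ½kδ² = 0.5 × 31.558 × 17.9² = 5055.8 N·mm = 5.0558 J

5.06 J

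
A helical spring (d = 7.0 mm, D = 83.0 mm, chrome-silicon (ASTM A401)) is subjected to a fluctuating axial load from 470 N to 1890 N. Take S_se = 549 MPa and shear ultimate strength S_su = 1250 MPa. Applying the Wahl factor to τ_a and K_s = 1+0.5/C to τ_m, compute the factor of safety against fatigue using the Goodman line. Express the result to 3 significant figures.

0.667

C = D/d = 83.0/7.0 = 11.8571; K_W = (4C−1)/(4C−4)+0.615/C = 1.1209; K_s = 1+0.5/C = 1.0422
F_a = (F_max−F_min)/2 = 710 N; F_m = (F_max+F_min)/2 = 1180 N
τ_a = K_W·8F_aD/(πd³) = 1.1209 × 437.5 = 490.42 MPa
τ_m = K_s·8F_mD/(πd³) = 1.0422 × 727.12 = 757.78 MPa
Goodman: 1/n_f = τ_a/S_se + τ_m/S_su = 490.42/549 + 757.78/1250 = 0.89330 + 0.60623 = 1.4995
n_f = 1/1.4995 = 0.6669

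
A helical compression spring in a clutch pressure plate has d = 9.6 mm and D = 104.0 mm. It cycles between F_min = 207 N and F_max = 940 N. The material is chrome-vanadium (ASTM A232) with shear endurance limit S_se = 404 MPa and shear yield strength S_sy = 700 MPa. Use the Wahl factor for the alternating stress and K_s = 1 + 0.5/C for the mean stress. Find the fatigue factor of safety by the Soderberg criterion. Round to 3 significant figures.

1.77

C = D/d = 104.0/9.6 = 10.8333; K_W = (4C−1)/(4C−4)+0.615/C = 1.1330; K_s = 1+0.5/C = 1.0462
F_a = (F_max−F_min)/2 = 366.5 N; F_m = (F_max+F_min)/2 = 573.5 N
τ_a = K_W·8F_aD/(πd³) = 1.1330 × 109.71 = 124.3 MPa
τ_m = K_s·8F_mD/(πd³) = 1.0462 × 171.67 = 179.59 MPa
Soderberg: 1/n_f = τ_a/S_se + τ_m/S_sy = 124.3/404 + 179.59/700 = 0.30768 + 0.25656 = 0.56424
n_f = 1/0.56424 = 1.772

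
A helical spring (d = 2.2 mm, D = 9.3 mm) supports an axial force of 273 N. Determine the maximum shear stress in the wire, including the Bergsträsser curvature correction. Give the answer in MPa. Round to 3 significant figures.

Spring index C = D/d = 9.3/2.2 = 4.2273
K_B = (4C+2)/(4C−3) = 18.909/13.909 = 1.3595
τ₀ = 8FD/(πd³) = 8·273·9.3/(π·2.2³) = 20311.2/33.452 = 607.18 MPa
τ_max = K·τ₀ = 1.3595 × 607.18 = 825.45 MPa

825 MPa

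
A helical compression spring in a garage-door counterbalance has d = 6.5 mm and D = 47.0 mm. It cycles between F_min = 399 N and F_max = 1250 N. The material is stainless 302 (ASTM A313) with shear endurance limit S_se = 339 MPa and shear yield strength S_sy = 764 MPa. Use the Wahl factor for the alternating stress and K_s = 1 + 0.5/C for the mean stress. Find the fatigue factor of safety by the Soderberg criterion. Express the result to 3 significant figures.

C = D/d = 47.0/6.5 = 7.2308; K_W = (4C−1)/(4C−4)+0.615/C = 1.2054; K_s = 1+0.5/C = 1.0691
F_a = (F_max−F_min)/2 = 425.5 N; F_m = (F_max+F_min)/2 = 824.5 N
τ_a = K_W·8F_aD/(πd³) = 1.2054 × 185.44 = 223.53 MPa
τ_m = K_s·8F_mD/(πd³) = 1.0691 × 359.33 = 384.17 MPa
Soderberg: 1/n_f = τ_a/S_se + τ_m/S_sy = 223.53/339 + 384.17/764 = 0.65938 + 0.50284 = 1.1622
n_f = 1/1.1622 = 0.8604

0.860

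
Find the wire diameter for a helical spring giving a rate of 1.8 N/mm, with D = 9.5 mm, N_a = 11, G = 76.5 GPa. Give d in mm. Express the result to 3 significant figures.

d = (8D³N_a·k / G)^(1/4) = (8·9.5³·11·1.8 / (76.5×10³))^0.25
  = (1.7753)^0.25 = 1.1543 mm

1.15 mm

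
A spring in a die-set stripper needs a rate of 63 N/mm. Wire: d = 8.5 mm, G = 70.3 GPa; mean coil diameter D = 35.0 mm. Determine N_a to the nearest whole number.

17

N_a = Gd⁴/(8D³k) = (70.3×10³ × 8.5⁴)/(8 × 35.0³ × 63)
    = 3.6697e+08 / 2.1609e+07 = 16.98 → 17 coils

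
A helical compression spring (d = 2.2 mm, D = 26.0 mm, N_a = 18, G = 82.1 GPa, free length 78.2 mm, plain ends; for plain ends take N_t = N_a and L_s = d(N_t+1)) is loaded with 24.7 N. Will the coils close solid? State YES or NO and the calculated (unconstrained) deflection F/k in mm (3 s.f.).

NO, δ = 32.5 mm

k = Gd⁴/(8D³N_a) = (82.1×10³)(2.2⁴)/(8·26.0³·18) = 0.75989 N/mm
N_t = 18; L_s = 2.2·19 = 41.8 mm; δ_solid = L₀ − L_s = 78.2 − 41.8 = 36.4 mm
δ = F/k = 24.7/0.75989 = 32.505 mm
δ < δ_solid → spring does not go solid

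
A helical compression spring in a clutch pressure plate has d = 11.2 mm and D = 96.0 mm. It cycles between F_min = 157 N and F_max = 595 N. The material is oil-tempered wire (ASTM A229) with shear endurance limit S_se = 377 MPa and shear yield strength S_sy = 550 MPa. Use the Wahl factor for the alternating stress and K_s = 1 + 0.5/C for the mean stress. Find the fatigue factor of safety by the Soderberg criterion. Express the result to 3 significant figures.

C = D/d = 96.0/11.2 = 8.5714; K_W = (4C−1)/(4C−4)+0.615/C = 1.1708; K_s = 1+0.5/C = 1.0583
F_a = (F_max−F_min)/2 = 219 N; F_m = (F_max+F_min)/2 = 376 N
τ_a = K_W·8F_aD/(πd³) = 1.1708 × 38.107 = 44.616 MPa
τ_m = K_s·8F_mD/(πd³) = 1.0583 × 65.425 = 69.242 MPa
Soderberg: 1/n_f = τ_a/S_se + τ_m/S_sy = 44.616/377 + 69.242/550 = 0.11834 + 0.12589 = 0.24424
n_f = 1/0.24424 = 4.094

4.09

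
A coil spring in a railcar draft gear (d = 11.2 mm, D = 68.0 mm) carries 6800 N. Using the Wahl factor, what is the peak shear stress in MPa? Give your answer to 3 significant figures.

1050 MPa

Spring index C = D/d = 68.0/11.2 = 6.0714
K_W = (4C−1)/(4C−4) + 0.615/C = 23.286/20.286 + 0.1013 = 1.2492
τ₀ = 8FD/(πd³) = 8·6800·68.0/(π·11.2³) = 3.6992e+06/4413.7 = 838.12 MPa
τ_max = K·τ₀ = 1.2492 × 838.12 = 1047 MPa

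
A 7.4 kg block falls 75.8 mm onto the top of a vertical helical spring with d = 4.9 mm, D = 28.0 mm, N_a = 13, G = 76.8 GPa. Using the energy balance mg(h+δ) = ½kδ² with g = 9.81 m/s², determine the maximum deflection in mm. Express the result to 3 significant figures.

27.9 mm

k = Gd⁴/(8D³N_a) = (76.8×10³)(4.9⁴)/(8·28.0³·13) = 19.393 N/mm
W = mg = 7.4 × 9.81 = 72.594 N
½kδ² − Wδ − Wh = 0 → δ = (W + √(W² + 2kWh))/k
δ = (72.594 + √(5269.9 + 213421))/19.393 = (72.594 + 467.64)/19.393 = 27.858 mm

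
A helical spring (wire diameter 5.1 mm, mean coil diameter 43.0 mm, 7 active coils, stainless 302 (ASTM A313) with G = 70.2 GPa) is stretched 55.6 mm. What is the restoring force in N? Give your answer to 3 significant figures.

k = Gd⁴/(8D³N_a) = (70.2×10³)(5.1⁴)/(8·43.0³·7) = 10.667 N/mm
F = k·δ = 10.667 × 55.6 = 593.06 N

593 N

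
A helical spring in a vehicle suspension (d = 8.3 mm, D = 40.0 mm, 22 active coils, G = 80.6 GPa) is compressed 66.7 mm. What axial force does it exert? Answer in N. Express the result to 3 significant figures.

k = Gd⁴/(8D³N_a) = (80.6×10³)(8.3⁴)/(8·40.0³·22) = 33.959 N/mm
F = k·δ = 33.959 × 66.7 = 2265.1 N

2270 N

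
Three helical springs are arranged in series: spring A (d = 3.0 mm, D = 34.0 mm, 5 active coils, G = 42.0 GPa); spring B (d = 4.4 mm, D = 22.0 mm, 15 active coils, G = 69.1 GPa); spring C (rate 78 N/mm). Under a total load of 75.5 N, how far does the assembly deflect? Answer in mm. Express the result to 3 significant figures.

k_A = Gd⁴/(8D³N_a) = (42.0×10³)(3.0⁴)/(8·34.0³·5) = 2.1639 N/mm
k_B = Gd⁴/(8D³N_a) = (69.1×10³)(4.4⁴)/(8·22.0³·15) = 20.269 N/mm
Series: 1/k_eq = 1/2.1639 + 1/20.269 + 1/78 = 0.52428; k_eq = 1.9074 N/mm
δ = F/k_eq = 75.5/1.9074 = 39.583 mm

39.6 mm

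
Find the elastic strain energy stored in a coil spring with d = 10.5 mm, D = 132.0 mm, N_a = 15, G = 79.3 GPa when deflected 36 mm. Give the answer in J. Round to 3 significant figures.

k = Gd⁴/(8D³N_a) = (79.3×10³)(10.5⁴)/(8·132.0³·15) = 3.4924 N/mm
U = ½kδ² = 0.5 × 3.4924 × 36² = 2263.1 N·mm = 2.2631 J

2.26 J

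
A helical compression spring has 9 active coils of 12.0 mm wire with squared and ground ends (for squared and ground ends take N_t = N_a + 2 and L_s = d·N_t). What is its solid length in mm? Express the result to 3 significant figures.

squared and ground ends: N_t = N_a + 2 = 9 + 2 = 11
L_s = d·N_t = 12.0 × 11 = 132 mm

132 mm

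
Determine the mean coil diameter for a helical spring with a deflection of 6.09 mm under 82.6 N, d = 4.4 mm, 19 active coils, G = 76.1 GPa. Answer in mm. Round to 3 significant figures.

24.0 mm

Required rate k = F/δ = 82.6/6.09 = 13.563 N/mm
D = (Gd⁴/(8N_a·k))^(1/3) = (76.1×10³·4.4⁴/(8·19·13.563))^(1/3)
  = (13835.3)^(1/3) = 24.0065 mm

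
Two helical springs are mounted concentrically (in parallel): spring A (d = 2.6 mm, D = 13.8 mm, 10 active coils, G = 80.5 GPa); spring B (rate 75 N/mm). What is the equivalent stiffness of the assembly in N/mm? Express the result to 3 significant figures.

k_A = Gd⁴/(8D³N_a) = (80.5×10³)(2.6⁴)/(8·13.8³·10) = 17.497 N/mm
Parallel: k_eq = 17.497 + 75 = 92.497 N/mm

92.5 N/mm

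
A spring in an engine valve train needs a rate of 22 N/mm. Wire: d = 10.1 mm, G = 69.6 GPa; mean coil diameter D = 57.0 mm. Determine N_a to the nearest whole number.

N_a = Gd⁴/(8D³k) = (69.6×10³ × 10.1⁴)/(8 × 57.0³ × 22)
    = 7.2426e+08 / 3.2594e+07 = 22.22 → 22 coils

22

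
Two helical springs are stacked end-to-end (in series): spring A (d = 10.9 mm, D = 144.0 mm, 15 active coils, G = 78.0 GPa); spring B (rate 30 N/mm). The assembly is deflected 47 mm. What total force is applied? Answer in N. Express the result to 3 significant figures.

k_A = Gd⁴/(8D³N_a) = (78.0×10³)(10.9⁴)/(8·144.0³·15) = 3.0728 N/mm
Series: 1/k_eq = 1/3.0728 + 1/30 = 0.35877; k_eq = 2.7873 N/mm
F = k_eq·δ = 2.7873·47 = 131 N

131 N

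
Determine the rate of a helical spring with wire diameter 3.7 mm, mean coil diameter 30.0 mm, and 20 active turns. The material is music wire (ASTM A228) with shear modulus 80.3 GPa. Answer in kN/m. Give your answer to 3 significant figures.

3.48 kN/m

k = Gd⁴/(8D³N_a) = (80.3×10³ × 3.7⁴) / (8 × 30.0³ × 20)
  = 1.50495e+07 / 4.32e+06 = 3.4837 N/mm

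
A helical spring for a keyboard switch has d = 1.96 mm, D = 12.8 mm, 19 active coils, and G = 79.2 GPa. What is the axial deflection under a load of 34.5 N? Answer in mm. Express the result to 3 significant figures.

k = Gd⁴/(8D³N_a) = (79.2×10³)(1.96⁴)/(8·12.8³·19) = 3.6667 N/mm
δ = F/k = 34.5 / 3.6667 = 9.409 mm

9.41 mm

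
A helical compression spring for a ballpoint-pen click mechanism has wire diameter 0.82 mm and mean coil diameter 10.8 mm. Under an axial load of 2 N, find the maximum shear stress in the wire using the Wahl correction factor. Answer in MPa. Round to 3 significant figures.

Spring index C = D/d = 10.8/0.82 = 13.1707
K_W = (4C−1)/(4C−4) + 0.615/C = 51.683/48.683 + 0.0467 = 1.1083
τ₀ = 8FD/(πd³) = 8·2·10.8/(π·0.82³) = 172.8/1.7322 = 99.759 MPa
τ_max = K·τ₀ = 1.1083 × 99.759 = 110.56 MPa

111 MPa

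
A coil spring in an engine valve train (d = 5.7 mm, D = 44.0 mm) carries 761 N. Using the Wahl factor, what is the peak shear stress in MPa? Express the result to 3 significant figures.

548 MPa

Spring index C = D/d = 44.0/5.7 = 7.7193
K_W = (4C−1)/(4C−4) + 0.615/C = 29.877/26.877 + 0.0797 = 1.1913
τ₀ = 8FD/(πd³) = 8·761·44.0/(π·5.7³) = 267872/581.8 = 460.42 MPa
τ_max = K·τ₀ = 1.1913 × 460.42 = 548.49 MPa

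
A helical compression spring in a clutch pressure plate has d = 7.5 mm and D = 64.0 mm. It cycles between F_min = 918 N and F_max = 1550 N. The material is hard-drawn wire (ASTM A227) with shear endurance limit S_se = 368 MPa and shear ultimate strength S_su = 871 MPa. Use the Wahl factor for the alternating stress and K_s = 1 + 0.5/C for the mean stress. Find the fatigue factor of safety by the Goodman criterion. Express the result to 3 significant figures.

1.03

C = D/d = 64.0/7.5 = 8.5333; K_W = (4C−1)/(4C−4)+0.615/C = 1.1716; K_s = 1+0.5/C = 1.0586
F_a = (F_max−F_min)/2 = 316 N; F_m = (F_max+F_min)/2 = 1234 N
τ_a = K_W·8F_aD/(πd³) = 1.1716 × 122.07 = 143.03 MPa
τ_m = K_s·8F_mD/(πd³) = 1.0586 × 476.71 = 504.64 MPa
Goodman: 1/n_f = τ_a/S_se + τ_m/S_su = 143.03/368 + 504.64/871 = 0.38866 + 0.57938 = 0.96803
n_f = 1/0.96803 = 1.033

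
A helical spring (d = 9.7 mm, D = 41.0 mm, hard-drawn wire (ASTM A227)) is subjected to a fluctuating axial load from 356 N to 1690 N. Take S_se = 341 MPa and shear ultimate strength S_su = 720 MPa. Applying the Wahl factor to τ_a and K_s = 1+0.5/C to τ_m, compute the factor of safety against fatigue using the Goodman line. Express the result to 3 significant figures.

2.04

C = D/d = 41.0/9.7 = 4.2268; K_W = (4C−1)/(4C−4)+0.615/C = 1.3779; K_s = 1+0.5/C = 1.1183
F_a = (F_max−F_min)/2 = 667 N; F_m = (F_max+F_min)/2 = 1023 N
τ_a = K_W·8F_aD/(πd³) = 1.3779 × 76.302 = 105.14 MPa
τ_m = K_s·8F_mD/(πd³) = 1.1183 × 117.03 = 130.87 MPa
Goodman: 1/n_f = τ_a/S_se + τ_m/S_su = 105.14/341 + 130.87/720 = 0.30832 + 0.18176 = 0.49009
n_f = 1/0.49009 = 2.04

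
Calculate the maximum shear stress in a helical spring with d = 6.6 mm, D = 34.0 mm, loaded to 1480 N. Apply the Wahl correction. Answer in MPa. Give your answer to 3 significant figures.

579 MPa

Spring index C = D/d = 34.0/6.6 = 5.1515
K_W = (4C−1)/(4C−4) + 0.615/C = 19.606/16.606 + 0.1194 = 1.3000
τ₀ = 8FD/(πd³) = 8·1480·34.0/(π·6.6³) = 402560/903.2 = 445.71 MPa
τ_max = K·τ₀ = 1.3000 × 445.71 = 579.44 MPa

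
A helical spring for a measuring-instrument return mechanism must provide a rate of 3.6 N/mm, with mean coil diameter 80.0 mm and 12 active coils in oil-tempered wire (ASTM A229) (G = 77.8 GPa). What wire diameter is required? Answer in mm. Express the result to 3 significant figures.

6.91 mm

d = (8D³N_a·k / G)^(1/4) = (8·80.0³·12·3.6 / (77.8×10³))^0.25
  = (2274.4)^0.25 = 6.9058 mm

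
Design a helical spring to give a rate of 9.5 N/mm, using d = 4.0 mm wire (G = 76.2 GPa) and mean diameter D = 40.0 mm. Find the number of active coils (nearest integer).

N_a = Gd⁴/(8D³k) = (76.2×10³ × 4.0⁴)/(8 × 40.0³ × 9.5)
    = 1.95072e+07 / 4.864e+06 = 4.011 → 4 coils

4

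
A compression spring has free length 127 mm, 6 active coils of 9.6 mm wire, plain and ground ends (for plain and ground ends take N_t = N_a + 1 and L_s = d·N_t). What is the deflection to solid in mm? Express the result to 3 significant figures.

N_t = 7; L_s = 9.6·7 = 67.2 mm
δ_solid = L₀ − L_s = 127 − 67.2 = 59.8 mm

59.8 mm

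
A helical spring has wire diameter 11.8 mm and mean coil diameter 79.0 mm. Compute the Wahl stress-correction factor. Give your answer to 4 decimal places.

C = D/d = 79.0/11.8 = 6.6949
K_W = (4C−1)/(4C−4) + 0.615/C = 25.780/22.780 + 0.0919 = 1.2236

1.2236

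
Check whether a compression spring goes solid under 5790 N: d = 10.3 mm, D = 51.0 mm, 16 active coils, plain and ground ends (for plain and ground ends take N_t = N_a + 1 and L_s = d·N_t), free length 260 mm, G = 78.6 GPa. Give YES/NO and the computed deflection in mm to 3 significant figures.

k = Gd⁴/(8D³N_a) = (78.6×10³)(10.3⁴)/(8·51.0³·16) = 52.102 N/mm
N_t = 17; L_s = 10.3·17 = 175.1 mm; δ_solid = L₀ − L_s = 260 − 175.1 = 84.9 mm
δ = F/k = 5790/52.102 = 111.13 mm
δ ≥ δ_solid → spring goes solid

YES, δ = 111 mm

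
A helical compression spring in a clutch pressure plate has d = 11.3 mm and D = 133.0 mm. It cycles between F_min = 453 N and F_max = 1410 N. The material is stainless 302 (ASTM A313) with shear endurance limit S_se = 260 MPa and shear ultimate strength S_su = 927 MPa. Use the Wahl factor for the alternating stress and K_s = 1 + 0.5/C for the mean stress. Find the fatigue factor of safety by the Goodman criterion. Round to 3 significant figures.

1.37

C = D/d = 133.0/11.3 = 11.7699; K_W = (4C−1)/(4C−4)+0.615/C = 1.1219; K_s = 1+0.5/C = 1.0425
F_a = (F_max−F_min)/2 = 478.5 N; F_m = (F_max+F_min)/2 = 931.5 N
τ_a = K_W·8F_aD/(πd³) = 1.1219 × 112.32 = 126.01 MPa
τ_m = K_s·8F_mD/(πd³) = 1.0425 × 218.64 = 227.93 MPa
Goodman: 1/n_f = τ_a/S_se + τ_m/S_su = 126.01/260 + 227.93/927 = 0.48464 + 0.24588 = 0.73052
n_f = 1/0.73052 = 1.369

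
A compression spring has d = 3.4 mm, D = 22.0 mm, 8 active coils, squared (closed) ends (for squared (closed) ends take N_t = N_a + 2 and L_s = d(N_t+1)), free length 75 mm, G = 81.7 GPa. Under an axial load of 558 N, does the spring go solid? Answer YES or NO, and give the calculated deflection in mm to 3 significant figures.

k = Gd⁴/(8D³N_a) = (81.7×10³)(3.4⁴)/(8·22.0³·8) = 16.021 N/mm
N_t = 10; L_s = 3.4·11 = 37.4 mm; δ_solid = L₀ − L_s = 75 − 37.4 = 37.6 mm
δ = F/k = 558/16.021 = 34.829 mm
δ < δ_solid → spring does not go solid

NO, δ = 34.8 mm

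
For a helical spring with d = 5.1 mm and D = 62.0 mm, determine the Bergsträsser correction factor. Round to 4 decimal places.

C = D/d = 62.0/5.1 = 12.1569
K_B = (4C+2)/(4C−3) = 50.627/45.627 = 1.1096

1.1096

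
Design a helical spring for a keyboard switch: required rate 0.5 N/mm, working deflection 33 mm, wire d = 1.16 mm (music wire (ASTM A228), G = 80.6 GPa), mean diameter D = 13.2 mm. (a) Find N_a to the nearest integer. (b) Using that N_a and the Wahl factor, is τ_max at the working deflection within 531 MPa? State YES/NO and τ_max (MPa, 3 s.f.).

N_a = Gd⁴/(8D³k) = (80.6×10³)(1.16⁴)/(8·13.2³·0.5) = 15.86 → N_a = 16
Actual rate k = Gd⁴/(8D³·16) = 0.49572 N/mm
Working load F = kδ = 0.49572·33 = 16.359 N
C = 13.2/1.16 = 11.3793; K_W = (4C−1)/(4C−4)+0.615/C = 1.1263
τ_max = K_W·8FD/(πd³) = 1.1263·352.28 = 396.78 MPa
τ_max ≤ 531 MPa → acceptable

(a) 16 coils; (b) YES, τ_max = 397 MPa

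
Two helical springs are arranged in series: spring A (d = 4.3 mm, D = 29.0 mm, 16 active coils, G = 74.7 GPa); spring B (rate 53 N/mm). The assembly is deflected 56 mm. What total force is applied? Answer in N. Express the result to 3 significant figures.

397 N

k_A = Gd⁴/(8D³N_a) = (74.7×10³)(4.3⁴)/(8·29.0³·16) = 8.1807 N/mm
Series: 1/k_eq = 1/8.1807 + 1/53 = 0.14111; k_eq = 7.0868 N/mm
F = k_eq·δ = 7.0868·56 = 396.86 N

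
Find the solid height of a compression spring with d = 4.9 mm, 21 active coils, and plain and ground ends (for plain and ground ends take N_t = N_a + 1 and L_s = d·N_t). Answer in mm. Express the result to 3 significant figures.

plain and ground ends: N_t = N_a + 1 = 21 + 1 = 22
L_s = d·N_t = 4.9 × 22 = 107.8 mm

108 mm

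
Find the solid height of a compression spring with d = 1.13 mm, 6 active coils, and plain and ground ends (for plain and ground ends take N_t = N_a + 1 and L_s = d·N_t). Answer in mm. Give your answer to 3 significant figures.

plain and ground ends: N_t = N_a + 1 = 6 + 1 = 7
L_s = d·N_t = 1.13 × 7 = 7.91 mm

7.91 mm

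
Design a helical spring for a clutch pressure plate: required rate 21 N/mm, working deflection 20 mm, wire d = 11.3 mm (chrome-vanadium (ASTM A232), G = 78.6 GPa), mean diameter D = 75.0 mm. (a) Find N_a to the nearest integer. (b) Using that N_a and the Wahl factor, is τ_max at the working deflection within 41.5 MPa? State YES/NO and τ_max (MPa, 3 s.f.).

(a) 18 coils; (b) NO, τ_max = 68.4 MPa

N_a = Gd⁴/(8D³k) = (78.6×10³)(11.3⁴)/(8·75.0³·21) = 18.08 → N_a = 18
Actual rate k = Gd⁴/(8D³·18) = 21.096 N/mm
Working load F = kδ = 21.096·20 = 421.91 N
C = 75.0/11.3 = 6.6372; K_W = (4C−1)/(4C−4)+0.615/C = 1.2257
τ_max = K_W·8FD/(πd³) = 1.2257·55.845 = 68.45 MPa
τ_max > 41.5 MPa → exceeds allowable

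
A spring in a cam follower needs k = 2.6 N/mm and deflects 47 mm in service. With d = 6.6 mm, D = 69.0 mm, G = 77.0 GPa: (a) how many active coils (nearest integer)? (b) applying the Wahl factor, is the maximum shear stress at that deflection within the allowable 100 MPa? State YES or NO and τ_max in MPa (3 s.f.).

(a) 21 coils; (b) YES, τ_max = 86.5 MPa

N_a = Gd⁴/(8D³k) = (77.0×10³)(6.6⁴)/(8·69.0³·2.6) = 21.38 → N_a = 21
Actual rate k = Gd⁴/(8D³·21) = 2.6473 N/mm
Working load F = kδ = 2.6473·47 = 124.43 N
C = 69.0/6.6 = 10.4545; K_W = (4C−1)/(4C−4)+0.615/C = 1.1382
τ_max = K_W·8FD/(πd³) = 1.1382·76.044 = 86.55 MPa
τ_max ≤ 100 MPa → acceptable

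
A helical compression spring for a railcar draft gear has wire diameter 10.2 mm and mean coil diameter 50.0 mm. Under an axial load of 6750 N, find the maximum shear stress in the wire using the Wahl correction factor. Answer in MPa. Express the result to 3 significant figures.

1070 MPa

Spring index C = D/d = 50.0/10.2 = 4.9020
K_W = (4C−1)/(4C−4) + 0.615/C = 18.608/15.608 + 0.1255 = 1.3177
τ₀ = 8FD/(πd³) = 8·6750·50.0/(π·10.2³) = 2.7e+06/3333.9 = 809.87 MPa
τ_max = K·τ₀ = 1.3177 × 809.87 = 1067.1 MPa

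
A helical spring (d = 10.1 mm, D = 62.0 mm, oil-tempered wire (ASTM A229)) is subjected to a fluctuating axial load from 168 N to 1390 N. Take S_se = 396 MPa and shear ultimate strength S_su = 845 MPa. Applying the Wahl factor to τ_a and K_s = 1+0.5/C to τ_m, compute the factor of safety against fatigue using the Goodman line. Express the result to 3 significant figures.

C = D/d = 62.0/10.1 = 6.1386; K_W = (4C−1)/(4C−4)+0.615/C = 1.2461; K_s = 1+0.5/C = 1.0815
F_a = (F_max−F_min)/2 = 611 N; F_m = (F_max+F_min)/2 = 779 N
τ_a = K_W·8F_aD/(πd³) = 1.2461 × 93.629 = 116.67 MPa
τ_m = K_s·8F_mD/(πd³) = 1.0815 × 119.37 = 129.1 MPa
Goodman: 1/n_f = τ_a/S_se + τ_m/S_su = 116.67/396 + 129.1/845 = 0.29463 + 0.15278 = 0.44741
n_f = 1/0.44741 = 2.235

2.24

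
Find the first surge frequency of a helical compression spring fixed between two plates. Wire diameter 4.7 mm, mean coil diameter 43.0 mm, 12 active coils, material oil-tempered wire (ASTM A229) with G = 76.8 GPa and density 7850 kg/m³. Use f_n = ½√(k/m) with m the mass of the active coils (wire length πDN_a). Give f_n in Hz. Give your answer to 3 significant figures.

k = Gd⁴/(8D³N_a) = (76.8×10³)(4.7⁴)/(8·43.0³·12) = 4.9099 N/mm = 4909.9 N/m
Wire length L = πDN_a = π·43.0·12 = 1621.1 mm
m = ρ·(πd²/4)·L = 7850 × 17.349×10⁻⁶ m² × 1.6211 m = 0.22078 kg
f_n = ½√(k/m) = 0.5·√(4909.9/0.22078) = 0.5·√(22239) = 74.564 Hz

74.6 Hz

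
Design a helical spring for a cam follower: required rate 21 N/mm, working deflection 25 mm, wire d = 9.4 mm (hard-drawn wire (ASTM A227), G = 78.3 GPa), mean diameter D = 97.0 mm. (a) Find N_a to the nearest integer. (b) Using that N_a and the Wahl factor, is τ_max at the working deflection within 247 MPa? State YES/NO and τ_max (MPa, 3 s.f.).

(a) 4 coils; (b) YES, τ_max = 177 MPa

N_a = Gd⁴/(8D³k) = (78.3×10³)(9.4⁴)/(8·97.0³·21) = 3.987 → N_a = 4
Actual rate k = Gd⁴/(8D³·4) = 20.932 N/mm
Working load F = kδ = 20.932·25 = 523.3 N
C = 97.0/9.4 = 10.3191; K_W = (4C−1)/(4C−4)+0.615/C = 1.1401
τ_max = K_W·8FD/(πd³) = 1.1401·155.62 = 177.42 MPa
τ_max ≤ 247 MPa → acceptable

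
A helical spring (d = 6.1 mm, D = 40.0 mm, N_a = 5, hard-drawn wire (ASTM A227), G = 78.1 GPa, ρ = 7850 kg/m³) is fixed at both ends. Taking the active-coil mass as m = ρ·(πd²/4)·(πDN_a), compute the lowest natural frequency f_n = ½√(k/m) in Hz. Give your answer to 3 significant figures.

271 Hz

k = Gd⁴/(8D³N_a) = (78.1×10³)(6.1⁴)/(8·40.0³·5) = 42.241 N/mm = 42241 N/m
Wire length L = πDN_a = π·40.0·5 = 628.32 mm
m = ρ·(πd²/4)·L = 7850 × 29.225×10⁻⁶ m² × 0.62832 m = 0.14414 kg
f_n = ½√(k/m) = 0.5·√(42241/0.14414) = 0.5·√(2.9304e+05) = 270.67 Hz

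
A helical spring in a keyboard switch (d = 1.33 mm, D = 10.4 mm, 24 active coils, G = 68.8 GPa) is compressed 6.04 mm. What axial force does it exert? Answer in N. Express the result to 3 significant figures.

6.02 N

k = Gd⁴/(8D³N_a) = (68.8×10³)(1.33⁴)/(8·10.4³·24) = 0.99677 N/mm
F = k·δ = 0.99677 × 6.04 = 6.0205 N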